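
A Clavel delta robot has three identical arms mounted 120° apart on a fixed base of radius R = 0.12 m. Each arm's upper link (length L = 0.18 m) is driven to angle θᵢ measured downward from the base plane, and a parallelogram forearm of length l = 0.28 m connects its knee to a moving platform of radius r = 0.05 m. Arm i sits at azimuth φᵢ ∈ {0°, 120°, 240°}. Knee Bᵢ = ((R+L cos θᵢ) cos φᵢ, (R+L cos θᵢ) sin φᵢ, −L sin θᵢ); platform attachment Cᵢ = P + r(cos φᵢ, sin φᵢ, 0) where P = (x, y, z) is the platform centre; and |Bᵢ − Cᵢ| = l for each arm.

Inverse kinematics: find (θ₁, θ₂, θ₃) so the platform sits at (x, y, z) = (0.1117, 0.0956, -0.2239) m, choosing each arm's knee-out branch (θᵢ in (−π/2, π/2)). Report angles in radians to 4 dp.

φ1=0.0° → target in arm frame (0.1117, 0.0956)
  e−x'=-0.0417;  (l²−L²−(e−x')²−y'²−z²)/2L = -0.0417
  θ1 = atan2(B,A) + arccos(C/0.2278) = 0.0000
φ2=120.0° → target in arm frame (0.0269, -0.1445)
  e−x'=0.0431;  (l²−L²−(e−x')²−y'²−z²)/2L = -0.0747
  θ2 = atan2(B,A) + arccos(C/0.2280) = 0.5236
φ3=240.0° → target in arm frame (-0.1386, 0.0489)
  e−x'=0.2086;  (l²−L²−(e−x')²−y'²−z²)/2L = -0.1390
  γ=atan2(-0.2239,0.2086)=-0.8207;  ψ=arccos(-0.4543)=2.0424;  θ3=γ+ψ≈1.2218

θ₁ = 0.0000, θ₂ = 0.5236, θ₃ = 1.2218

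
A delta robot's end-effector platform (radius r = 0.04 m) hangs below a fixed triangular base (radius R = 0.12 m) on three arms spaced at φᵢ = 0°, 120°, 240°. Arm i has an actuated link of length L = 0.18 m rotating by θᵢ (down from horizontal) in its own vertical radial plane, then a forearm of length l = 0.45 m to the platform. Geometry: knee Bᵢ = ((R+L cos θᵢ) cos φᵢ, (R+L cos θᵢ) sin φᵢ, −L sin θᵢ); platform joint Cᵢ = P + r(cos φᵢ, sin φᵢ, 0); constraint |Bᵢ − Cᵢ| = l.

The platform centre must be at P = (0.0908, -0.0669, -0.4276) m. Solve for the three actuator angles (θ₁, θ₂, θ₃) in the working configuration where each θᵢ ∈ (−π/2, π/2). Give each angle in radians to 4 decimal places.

φ1=0.0° → target in arm frame (0.0908, -0.0669)
  A=-0.0108, B=-0.4276, C=(l²−L²−A²−y'²−z²)/(2L)=-0.0482
  √(A²+B²)=0.4277;  θ1 = -1.5960+1.6836 ≈ 0.0876
φ2=120.0° → target in arm frame (-0.1033, -0.0452)
  A=0.1833, B=-0.4276, C=(l²−L²−A²−y'²−z²)/(2L)=-0.1344
  γ=atan2(-0.4276,0.1833)=-1.1657;  ψ=arccos(-0.2890)=1.8639;  θ2=γ+ψ≈0.6982
arm 3 (φ=240.0°): x'=0.0125, y'=0.1121
  A cos θ + B sin θ = C:  0.0675·cos θ + -0.4276·sin θ = -0.0829
  √(A²+B²)=0.4329;  θ3 = -1.4143+1.7636 ≈ 0.3493

θ₁ = 0.0876, θ₂ = 0.6982, θ₃ = 0.3493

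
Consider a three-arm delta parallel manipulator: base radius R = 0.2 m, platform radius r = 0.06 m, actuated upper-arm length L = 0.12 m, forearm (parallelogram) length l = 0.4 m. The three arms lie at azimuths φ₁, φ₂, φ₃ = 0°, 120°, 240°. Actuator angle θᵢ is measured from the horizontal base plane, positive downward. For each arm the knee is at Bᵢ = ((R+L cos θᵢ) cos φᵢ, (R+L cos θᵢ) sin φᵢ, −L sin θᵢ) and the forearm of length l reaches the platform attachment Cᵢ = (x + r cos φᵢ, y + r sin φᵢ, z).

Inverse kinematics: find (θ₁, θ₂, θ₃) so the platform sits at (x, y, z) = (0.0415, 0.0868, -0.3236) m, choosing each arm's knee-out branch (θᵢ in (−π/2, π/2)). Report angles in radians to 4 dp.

φ1=0.0° → target in arm frame (0.0415, 0.0868)
  A cos θ + B sin θ = C:  0.0985·cos θ + -0.3236·sin θ = 0.0985
  γ=atan2(-0.3236,0.0985)=-1.2753;  ψ=arccos(0.2913)=1.2752;  θ1=γ+ψ≈-0.0001
arm 2 (φ=120.0°): x'=0.0544, y'=-0.0793
  A=0.0856, B=-0.3236, C=(l²−L²−A²−y'²−z²)/(2L)=0.1136
  γ=atan2(-0.3236,0.0856)=-1.3123;  ψ=arccos(0.3394)=1.2245;  θ2=γ+ψ≈-0.0877
rotate P by −φ3: (-0.0959, -0.0075, -0.3236)
  A=0.2359, B=-0.3236, C=(l²−L²−A²−y'²−z²)/(2L)=-0.0618
  √(A²+B²)=0.4005;  θ3 = -0.9408+1.7257 ≈ 0.7849

θ₁ = -0.0001, θ₂ = -0.0877, θ₃ = 0.7849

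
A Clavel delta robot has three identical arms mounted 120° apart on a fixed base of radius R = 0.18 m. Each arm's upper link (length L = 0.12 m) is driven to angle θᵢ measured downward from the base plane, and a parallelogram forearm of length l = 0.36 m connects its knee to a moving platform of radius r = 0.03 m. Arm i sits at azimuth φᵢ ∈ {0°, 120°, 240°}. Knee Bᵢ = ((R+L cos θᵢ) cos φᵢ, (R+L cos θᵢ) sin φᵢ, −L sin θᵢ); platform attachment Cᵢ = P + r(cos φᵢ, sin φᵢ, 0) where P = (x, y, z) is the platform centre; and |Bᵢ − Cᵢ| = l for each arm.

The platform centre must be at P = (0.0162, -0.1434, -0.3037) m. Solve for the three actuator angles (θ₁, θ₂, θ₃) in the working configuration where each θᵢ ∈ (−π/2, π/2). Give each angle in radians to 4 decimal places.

rotate P by −φ1: (0.0162, -0.1434, -0.3037)
  e−x'=0.1338;  (l²−L²−(e−x')²−y'²−z²)/2L = -0.0646
  √(A²+B²)=0.3319;  θ1 = -1.1558+1.7666 ≈ 0.6108
arm 2 (φ=120.0°): x'=-0.1323, y'=0.0577
  e−x'=0.2823;  (l²−L²−(e−x')²−y'²−z²)/2L = -0.2502
  √(A²+B²)=0.4146;  θ2 = -0.8219+2.2186 ≈ 1.3966
rotate P by −φ3: (0.1161, 0.0857, -0.3037)
  A=0.0339, B=-0.3037, C=(l²−L²−A²−y'²−z²)/(2L)=0.0603
  γ=atan2(-0.3037,0.0339)=-1.4596;  ψ=arccos(0.1973)=1.3722;  θ3=γ+ψ≈-0.0874

θ₁ = 0.6108, θ₂ = 1.3966, θ₃ = -0.0874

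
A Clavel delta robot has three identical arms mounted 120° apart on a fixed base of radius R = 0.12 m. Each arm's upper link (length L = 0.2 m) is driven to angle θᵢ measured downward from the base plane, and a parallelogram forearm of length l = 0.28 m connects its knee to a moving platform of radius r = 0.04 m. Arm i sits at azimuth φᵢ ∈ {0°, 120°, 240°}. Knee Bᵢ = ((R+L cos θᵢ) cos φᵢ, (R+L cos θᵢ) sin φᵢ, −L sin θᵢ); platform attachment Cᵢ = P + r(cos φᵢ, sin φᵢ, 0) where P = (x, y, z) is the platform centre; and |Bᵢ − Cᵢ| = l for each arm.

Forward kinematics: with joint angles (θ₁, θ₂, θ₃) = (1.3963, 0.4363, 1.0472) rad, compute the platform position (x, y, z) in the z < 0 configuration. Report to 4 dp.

φ1=0.0°: virtual centre (0.1147, 0.0000, -0.1970), radius l
O2 = (0.2613·cos120.0°, 0.2613·sin120.0°, -0.0845) = (-0.1306, 0.2263, -0.0845)
arm 3 at φ=240.0°: (R−r)+L cos θ3 = 0.1800;  O3 = (-0.0900, -0.1559, -0.1732)
subtract pairs → two planes through P
[-0.4907 0.4525 0.2249]·P = 0.0234;  [-0.4094 -0.3118 0.0475]·P = 0.0104
det = 0.3383;  x = -0.0356+0.2708z,  y = 0.0132+-0.2033z
quadratic in z: (1.1147)z²+(0.3071)z+(-0.0168)=0, √Δ=0.4116 → z ∈ {-0.3224, 0.0469}; z = -0.3224 (taking z<0)
x = -0.1229, y = 0.0788

(-0.1229, 0.0788, -0.3224)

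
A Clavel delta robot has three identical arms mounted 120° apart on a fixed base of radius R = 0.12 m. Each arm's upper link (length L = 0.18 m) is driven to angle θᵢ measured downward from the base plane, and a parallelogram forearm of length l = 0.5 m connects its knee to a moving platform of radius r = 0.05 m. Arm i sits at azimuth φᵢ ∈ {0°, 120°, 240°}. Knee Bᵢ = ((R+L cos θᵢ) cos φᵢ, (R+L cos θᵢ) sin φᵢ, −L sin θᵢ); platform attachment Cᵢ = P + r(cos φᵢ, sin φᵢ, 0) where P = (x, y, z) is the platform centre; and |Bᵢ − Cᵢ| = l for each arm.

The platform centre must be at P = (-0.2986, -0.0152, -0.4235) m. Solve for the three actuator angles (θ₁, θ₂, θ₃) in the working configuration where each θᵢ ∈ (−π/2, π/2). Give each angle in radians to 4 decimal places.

φ1=0.0° → target in arm frame (-0.2986, -0.0152)
  e−x'=0.3686;  (l²−L²−(e−x')²−y'²−z²)/2L = -0.2718
  γ=atan2(-0.4235,0.3686)=-0.8546;  ψ=arccos(-0.4841)=2.0761;  θ1=γ+ψ≈1.2216
arm 2 (φ=120.0°): x'=0.1361, y'=0.2662
  A=-0.0661, B=-0.4235, C=(l²−L²−A²−y'²−z²)/(2L)=-0.1027
  γ=atan2(-0.4235,-0.0661)=-1.7257;  ψ=arccos(-0.2397)=1.8128;  θ2=γ+ψ≈0.0871
rotate P by −φ3: (0.1625, -0.2510, -0.4235)
  e−x'=-0.0925;  (l²−L²−(e−x')²−y'²−z²)/2L = -0.0925
  θ3 = atan2(B,A) + arccos(C/0.4335) = 0.0001

θ₁ = 1.2216, θ₂ = 0.0871, θ₃ = 0.0001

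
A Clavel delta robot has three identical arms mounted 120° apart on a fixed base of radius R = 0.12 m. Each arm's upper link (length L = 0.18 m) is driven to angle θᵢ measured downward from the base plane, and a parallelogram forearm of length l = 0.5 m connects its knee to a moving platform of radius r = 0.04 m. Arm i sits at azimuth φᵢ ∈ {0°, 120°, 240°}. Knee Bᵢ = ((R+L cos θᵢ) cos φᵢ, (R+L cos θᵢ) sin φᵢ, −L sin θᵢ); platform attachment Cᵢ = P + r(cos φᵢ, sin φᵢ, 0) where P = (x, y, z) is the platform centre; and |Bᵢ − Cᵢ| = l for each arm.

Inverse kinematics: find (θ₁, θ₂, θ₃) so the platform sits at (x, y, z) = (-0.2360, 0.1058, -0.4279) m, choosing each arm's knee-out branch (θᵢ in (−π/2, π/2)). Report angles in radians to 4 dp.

rotate P by −φ1: (-0.2360, 0.1058, -0.4279)
  A=0.3160, B=-0.4279, C=(l²−L²−A²−y'²−z²)/(2L)=-0.2126
  θ1 = atan2(B,A) + arccos(C/0.5319) = 1.0473
φ2=120.0° → target in arm frame (0.2096, 0.1515)
  A cos θ + B sin θ = C:  -0.1296·cos θ + -0.4279·sin θ = -0.0146
  √(A²+B²)=0.4471;  θ2 = -1.8649+1.6034 ≈ -0.2615
arm 3 (φ=240.0°): x'=0.0264, y'=-0.2573
  e−x'=0.0536;  (l²−L²−(e−x')²−y'²−z²)/2L = -0.0960
  γ=atan2(-0.4279,0.0536)=-1.4461;  ψ=arccos(-0.2227)=1.7953;  θ3=γ+ψ≈0.3492

θ₁ = 1.0473, θ₂ = -0.2615, θ₃ = 0.3492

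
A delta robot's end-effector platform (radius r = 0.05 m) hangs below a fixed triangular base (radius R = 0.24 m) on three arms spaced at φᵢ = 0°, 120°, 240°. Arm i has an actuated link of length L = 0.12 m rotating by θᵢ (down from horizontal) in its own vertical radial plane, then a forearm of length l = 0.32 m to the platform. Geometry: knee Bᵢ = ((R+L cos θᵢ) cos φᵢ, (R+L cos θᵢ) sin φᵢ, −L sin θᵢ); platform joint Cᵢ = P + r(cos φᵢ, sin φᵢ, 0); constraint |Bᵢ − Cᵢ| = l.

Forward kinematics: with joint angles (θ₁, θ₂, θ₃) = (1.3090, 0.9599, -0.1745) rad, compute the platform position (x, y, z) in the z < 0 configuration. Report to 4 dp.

(-0.0749, -0.0680, -0.2170)

S1 = (0.2211·cos0.0°, 0.2211·sin0.0°, -0.1159) = (0.2211, 0.0000, -0.1159)
S2 = (0.2588·cos120.0°, 0.2588·sin120.0°, -0.0983) = (-0.1294, 0.2242, -0.0983)
arm 3 at φ=240.0°: e+L cos θ3 = 0.3082;  S3 = (-0.1541, -0.2669, 0.0208)
|S₂|²−|S₁|² = 0.0144;  |S₃|²−|S₁|² = 0.0331
linear system: -0.7009x+0.4483y = 0.0144−0.0352z; -0.7503x+-0.5338y = 0.0331−0.2735z
Cramer: x(z) = -0.0317+0.1990z;  y(z) = -0.0175+0.2326z
sphere 1 gives Az²+Bz+C=0 with A=1.0937, B=0.1231, C=-0.0248;  B²−4AC=0.1236;  roots -0.2170, 0.1044;  negative root z = -0.2170
x = -0.0749, y = -0.0680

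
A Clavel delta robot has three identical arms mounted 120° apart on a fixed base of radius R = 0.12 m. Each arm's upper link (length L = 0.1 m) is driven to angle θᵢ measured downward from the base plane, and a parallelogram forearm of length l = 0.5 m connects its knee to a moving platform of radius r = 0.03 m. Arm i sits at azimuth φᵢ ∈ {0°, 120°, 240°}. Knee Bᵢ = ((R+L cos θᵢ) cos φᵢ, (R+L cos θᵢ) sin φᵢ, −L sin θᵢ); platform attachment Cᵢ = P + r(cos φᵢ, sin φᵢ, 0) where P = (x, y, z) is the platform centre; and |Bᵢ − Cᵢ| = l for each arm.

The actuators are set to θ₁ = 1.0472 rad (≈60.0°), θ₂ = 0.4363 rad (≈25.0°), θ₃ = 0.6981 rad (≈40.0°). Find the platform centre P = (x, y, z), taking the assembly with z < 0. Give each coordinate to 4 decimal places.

(-0.0900, 0.0408, -0.5287)

S1 = (0.1400·cos0.0°, 0.1400·sin0.0°, -0.0866) = (0.1400, 0.0000, -0.0866)
arm 2 at φ=120.0°: e+L cos θ2 = 0.1806;  S2 = (-0.0903, 0.1564, -0.0423)
φ3=240.0°: virtual centre (-0.0833, -0.1443, -0.0643), radius l
eliminate P² terms by subtracting sphere 1 from 2 and 3
[-0.4606 0.3129 0.0887]·P = 0.0073;  [-0.4466 -0.2886 0.0447]·P = 0.0048
Cramer: x(z) = -0.0132+0.1451z;  y(z) = 0.0039-0.0698z
sphere 1 gives Az²+Bz+C=0 with A=1.0259, B=0.1282, C=-0.2190;  B²−4AC=0.9152;  roots -0.5287, 0.4038;  negative root z = -0.5287
x = -0.0900, y = 0.0408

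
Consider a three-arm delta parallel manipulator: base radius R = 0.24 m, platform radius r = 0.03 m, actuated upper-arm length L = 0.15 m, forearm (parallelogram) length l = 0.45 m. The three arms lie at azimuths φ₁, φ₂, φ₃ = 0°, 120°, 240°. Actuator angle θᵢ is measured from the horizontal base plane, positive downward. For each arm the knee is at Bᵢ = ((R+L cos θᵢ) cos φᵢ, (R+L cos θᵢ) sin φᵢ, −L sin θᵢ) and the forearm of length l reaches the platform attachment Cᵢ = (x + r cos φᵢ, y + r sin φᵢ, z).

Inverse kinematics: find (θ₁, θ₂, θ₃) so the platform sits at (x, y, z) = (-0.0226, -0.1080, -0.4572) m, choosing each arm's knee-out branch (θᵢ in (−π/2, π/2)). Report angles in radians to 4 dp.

θ₁ = 1.1343, θ₂ = 1.3962, θ₃ = 0.5238

rotate P by −φ1: (-0.0226, -0.1080, -0.4572)
  A=0.2326, B=-0.4572, C=(l²−L²−A²−y'²−z²)/(2L)=-0.3160
  √(A²+B²)=0.5130;  θ1 = -1.1002+2.2345 ≈ 1.1343
rotate P by −φ2: (-0.0822, 0.0736, -0.4572)
  e−x'=0.2922;  (l²−L²−(e−x')²−y'²−z²)/2L = -0.3995
  √(A²+B²)=0.5426;  θ2 = -1.0021+2.3982 ≈ 1.3962
arm 3 (φ=240.0°): x'=0.1048, y'=0.0344
  e−x'=0.1052;  (l²−L²−(e−x')²−y'²−z²)/2L = -0.1376
  θ3 = atan2(B,A) + arccos(C/0.4691) = 0.5238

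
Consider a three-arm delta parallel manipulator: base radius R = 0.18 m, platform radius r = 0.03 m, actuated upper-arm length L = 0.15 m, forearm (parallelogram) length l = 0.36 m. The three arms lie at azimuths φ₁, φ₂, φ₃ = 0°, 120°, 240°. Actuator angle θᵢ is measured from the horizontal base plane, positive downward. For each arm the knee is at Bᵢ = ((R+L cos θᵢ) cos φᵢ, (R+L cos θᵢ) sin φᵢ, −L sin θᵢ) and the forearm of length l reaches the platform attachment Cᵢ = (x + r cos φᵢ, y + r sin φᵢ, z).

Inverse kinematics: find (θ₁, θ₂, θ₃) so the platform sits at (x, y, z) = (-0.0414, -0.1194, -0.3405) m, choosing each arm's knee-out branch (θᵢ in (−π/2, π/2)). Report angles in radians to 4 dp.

φ1=0.0° → target in arm frame (-0.0414, -0.1194)
  A cos θ + B sin θ = C:  0.1914·cos θ + -0.3405·sin θ = -0.1991
  γ=atan2(-0.3405,0.1914)=-1.0587;  ψ=arccos(-0.5097)=2.1057;  θ1=γ+ψ≈1.0470
rotate P by −φ2: (-0.0827, 0.0956, -0.3405)
  A cos θ + B sin θ = C:  0.2327·cos θ + -0.3405·sin θ = -0.2404
  √(A²+B²)=0.4124;  θ2 = -0.9713+2.1931 ≈ 1.2218
rotate P by −φ3: (0.1241, 0.0238, -0.3405)
  e−x'=0.0259;  (l²−L²−(e−x')²−y'²−z²)/2L = -0.0336
  θ3 = atan2(B,A) + arccos(C/0.3415) = 0.1745

θ₁ = 1.0470, θ₂ = 1.2218, θ₃ = 0.1745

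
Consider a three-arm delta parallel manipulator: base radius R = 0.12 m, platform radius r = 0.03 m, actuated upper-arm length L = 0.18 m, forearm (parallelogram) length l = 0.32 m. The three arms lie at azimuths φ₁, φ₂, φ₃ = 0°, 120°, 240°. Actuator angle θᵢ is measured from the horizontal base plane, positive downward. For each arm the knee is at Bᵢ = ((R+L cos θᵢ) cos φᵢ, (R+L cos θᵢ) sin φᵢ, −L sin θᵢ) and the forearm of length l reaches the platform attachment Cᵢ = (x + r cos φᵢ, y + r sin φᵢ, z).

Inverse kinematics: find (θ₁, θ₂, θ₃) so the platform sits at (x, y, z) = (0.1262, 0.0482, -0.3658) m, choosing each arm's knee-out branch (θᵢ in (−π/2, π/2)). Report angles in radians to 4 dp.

rotate P by −φ1: (0.1262, 0.0482, -0.3658)
  e−x'=-0.0362;  (l²−L²−(e−x')²−y'²−z²)/2L = -0.1873
  √(A²+B²)=0.3676;  θ1 = -1.6694+2.1056 ≈ 0.4361
arm 2 (φ=120.0°): x'=-0.0214, y'=-0.1334
  A cos θ + B sin θ = C:  0.1114·cos θ + -0.3658·sin θ = -0.2611
  √(A²+B²)=0.3824;  θ2 = -1.2753+2.3225 ≈ 1.0472
rotate P by −φ3: (-0.1048, 0.0852, -0.3658)
  e−x'=0.1948;  (l²−L²−(e−x')²−y'²−z²)/2L = -0.3029
  √(A²+B²)=0.4145;  θ3 = -1.0814+2.3902 ≈ 1.3088

θ₁ = 0.4361, θ₂ = 1.0472, θ₃ = 1.3088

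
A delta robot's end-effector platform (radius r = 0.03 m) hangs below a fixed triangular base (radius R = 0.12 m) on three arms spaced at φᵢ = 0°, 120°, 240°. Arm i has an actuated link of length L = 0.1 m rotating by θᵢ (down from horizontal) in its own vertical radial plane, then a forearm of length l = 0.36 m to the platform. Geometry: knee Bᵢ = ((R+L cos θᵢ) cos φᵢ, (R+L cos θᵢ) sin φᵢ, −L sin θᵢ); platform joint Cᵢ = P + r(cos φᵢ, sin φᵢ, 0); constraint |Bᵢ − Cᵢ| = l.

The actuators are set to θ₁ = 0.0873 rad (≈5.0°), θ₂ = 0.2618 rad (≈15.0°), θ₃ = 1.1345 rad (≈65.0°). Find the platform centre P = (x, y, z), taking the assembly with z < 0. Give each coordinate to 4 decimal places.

(0.0809, 0.1044, -0.3357)

arm 1 at φ=0.0°: e+L cos θ1 = 0.1896;  S1 = (0.1896, 0.0000, -0.0087)
φ2=120.0°: virtual centre (-0.0933, 0.1616, -0.0259), radius l
arm 3 at φ=240.0°: e+L cos θ3 = 0.1323;  S3 = (-0.0661, -0.1145, -0.0906)
|S₂|²−|S₁|² = -0.0005;  |S₃|²−|S₁|² = -0.0103
linear system: -0.5658x+0.3232y = -0.0005−-0.0343z; -0.5115x+-0.2291y = -0.0103−-0.1638z
Cramer: x(z) = 0.0117-0.2062z;  y(z) = 0.0189-0.2548z
into |P−S₁|² = l²: 1.1074z² + 0.0812z + -0.0975 = 0;  Δ = 0.4386;  z = -0.3357 or 0.2624 → z<0 root = -0.3357
x = 0.0809, y = 0.1044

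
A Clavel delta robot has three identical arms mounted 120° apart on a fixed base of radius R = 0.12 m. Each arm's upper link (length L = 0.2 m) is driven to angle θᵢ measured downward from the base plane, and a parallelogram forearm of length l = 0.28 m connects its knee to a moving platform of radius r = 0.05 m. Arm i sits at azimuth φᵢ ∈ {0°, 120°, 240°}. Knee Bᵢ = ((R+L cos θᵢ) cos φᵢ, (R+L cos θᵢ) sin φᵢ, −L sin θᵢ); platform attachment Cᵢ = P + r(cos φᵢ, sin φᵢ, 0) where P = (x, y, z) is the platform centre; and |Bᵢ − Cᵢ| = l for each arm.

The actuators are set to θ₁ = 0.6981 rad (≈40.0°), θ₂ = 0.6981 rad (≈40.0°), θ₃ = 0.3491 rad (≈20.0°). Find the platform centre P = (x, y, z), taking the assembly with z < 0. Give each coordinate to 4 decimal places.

(-0.0239, -0.0414, -0.2535)

φ1=0.0°: virtual centre (0.2232, 0.0000, -0.1286), radius l
φ2=120.0°: virtual centre (-0.1116, 0.1933, -0.1286), radius l
φ3=240.0°: virtual centre (-0.1290, -0.2234, -0.0684), radius l
eliminate P² terms by subtracting sphere 1 from 2 and 3
linear system: -0.6696x+0.3866y = 0.0000−0.0000z; -0.7044x+-0.4468y = 0.0049−0.1203z
Cramer: x(z) = -0.0033+0.0814z;  y(z) = -0.0057+0.1409z
sphere 1 gives Az²+Bz+C=0 with A=1.0265, B=0.2186, C=-0.0105;  B²−4AC=0.0911;  roots -0.2535, 0.0405;  negative root z = -0.2535
x = -0.0239, y = -0.0414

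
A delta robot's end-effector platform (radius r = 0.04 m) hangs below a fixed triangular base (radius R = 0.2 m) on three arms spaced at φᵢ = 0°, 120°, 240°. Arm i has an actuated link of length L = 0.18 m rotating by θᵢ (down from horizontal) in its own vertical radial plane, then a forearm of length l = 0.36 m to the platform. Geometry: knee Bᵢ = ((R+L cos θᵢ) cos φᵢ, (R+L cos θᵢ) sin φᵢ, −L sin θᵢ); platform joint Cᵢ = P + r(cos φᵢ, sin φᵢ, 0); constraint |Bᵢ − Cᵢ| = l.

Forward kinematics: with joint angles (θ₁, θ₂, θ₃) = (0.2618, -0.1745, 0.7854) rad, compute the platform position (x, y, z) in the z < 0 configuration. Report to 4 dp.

centre 1 = (0.3339·cos0.0°, 0.3339·sin0.0°, -0.0466) = (0.3339, 0.0000, -0.0466)
centre 2 = (0.3373·cos120.0°, 0.3373·sin120.0°, 0.0313) = (-0.1686, 0.2921, 0.0313)
arm 3 at φ=240.0°: ρ3 = 0.2873;  centre 3 = (-0.1436, -0.2488, -0.1273)
eliminate P² terms by subtracting sphere 1 from 2 and 3
linear system: -1.0050x+0.5842y = 0.0011−0.1557z; -0.9550x+-0.4976y = -0.0149−-0.1614z
Cramer: x(z) = 0.0077-0.0159z;  y(z) = 0.0151-0.2938z
into |P−centre ₁|² = l²: 1.0866z² + 0.0946z + -0.0208 = 0;  Δ = 0.0995;  z = -0.1887 or 0.1016 → z<0 root = -0.1887
x = 0.0107, y = 0.0706

(0.0107, 0.0706, -0.1887)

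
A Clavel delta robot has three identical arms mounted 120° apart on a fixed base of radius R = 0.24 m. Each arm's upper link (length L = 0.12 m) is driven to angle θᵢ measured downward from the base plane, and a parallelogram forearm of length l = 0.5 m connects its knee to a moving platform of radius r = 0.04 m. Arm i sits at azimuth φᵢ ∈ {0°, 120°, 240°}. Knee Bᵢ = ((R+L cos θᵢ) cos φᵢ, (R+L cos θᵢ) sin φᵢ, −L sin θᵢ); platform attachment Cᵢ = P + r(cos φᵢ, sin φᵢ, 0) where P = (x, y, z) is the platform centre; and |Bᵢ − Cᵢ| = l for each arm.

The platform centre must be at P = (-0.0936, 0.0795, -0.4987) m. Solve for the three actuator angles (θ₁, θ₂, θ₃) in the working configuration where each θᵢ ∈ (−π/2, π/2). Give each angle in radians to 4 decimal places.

rotate P by −φ1: (-0.0936, 0.0795, -0.4987)
  e−x'=0.2936;  (l²−L²−(e−x')²−y'²−z²)/2L = -0.4401
  θ1 = atan2(B,A) + arccos(C/0.5787) = 1.3961
φ2=120.0° → target in arm frame (0.1156, 0.0413)
  A cos θ + B sin θ = C:  0.0844·cos θ + -0.4987·sin θ = -0.0913
  √(A²+B²)=0.5058;  θ2 = -1.4032+1.7524 ≈ 0.3492
rotate P by −φ3: (-0.0220, -0.1208, -0.4987)
  A cos θ + B sin θ = C:  0.2220·cos θ + -0.4987·sin θ = -0.3208
  γ=atan2(-0.4987,0.2220)=-1.1519;  ψ=arccos(-0.5877)=2.1991;  θ3=γ+ψ≈1.0472

θ₁ = 1.3961, θ₂ = 0.3492, θ₃ = 1.0472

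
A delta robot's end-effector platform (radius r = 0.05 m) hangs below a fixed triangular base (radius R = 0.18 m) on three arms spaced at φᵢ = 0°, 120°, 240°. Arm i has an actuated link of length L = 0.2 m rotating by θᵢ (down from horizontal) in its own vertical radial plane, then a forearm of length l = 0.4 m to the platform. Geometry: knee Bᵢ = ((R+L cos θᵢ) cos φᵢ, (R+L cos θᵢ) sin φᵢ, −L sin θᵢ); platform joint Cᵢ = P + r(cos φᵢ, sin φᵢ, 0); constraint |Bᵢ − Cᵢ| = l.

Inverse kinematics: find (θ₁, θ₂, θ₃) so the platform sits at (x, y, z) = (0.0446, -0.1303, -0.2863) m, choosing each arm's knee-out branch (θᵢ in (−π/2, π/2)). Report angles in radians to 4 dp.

φ1=0.0° → target in arm frame (0.0446, -0.1303)
  e−x'=0.0854;  (l²−L²−(e−x')²−y'²−z²)/2L = 0.0344
  θ1 = atan2(B,A) + arccos(C/0.2988) = 0.1745
rotate P by −φ2: (-0.1351, 0.0265, -0.2863)
  A=0.2651, B=-0.2863, C=(l²−L²−A²−y'²−z²)/(2L)=-0.0824
  √(A²+B²)=0.3902;  θ2 = -0.8237+1.7836 ≈ 0.9599
rotate P by −φ3: (0.0905, 0.1038, -0.2863)
  A=0.0395, B=-0.2863, C=(l²−L²−A²−y'²−z²)/(2L)=0.0643
  θ3 = atan2(B,A) + arccos(C/0.2890) = -0.0873

θ₁ = 0.1745, θ₂ = 0.9599, θ₃ = -0.0873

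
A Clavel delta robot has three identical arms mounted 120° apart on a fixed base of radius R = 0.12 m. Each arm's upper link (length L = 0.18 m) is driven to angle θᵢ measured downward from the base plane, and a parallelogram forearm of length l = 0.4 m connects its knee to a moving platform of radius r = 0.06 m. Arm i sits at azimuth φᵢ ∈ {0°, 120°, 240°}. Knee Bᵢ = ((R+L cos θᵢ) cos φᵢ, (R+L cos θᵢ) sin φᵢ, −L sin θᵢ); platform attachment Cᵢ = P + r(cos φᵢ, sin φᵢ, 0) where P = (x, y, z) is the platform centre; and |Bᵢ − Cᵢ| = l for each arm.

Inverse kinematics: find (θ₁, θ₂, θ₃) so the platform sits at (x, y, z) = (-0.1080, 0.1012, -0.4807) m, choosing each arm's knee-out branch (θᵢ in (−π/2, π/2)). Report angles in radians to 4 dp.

θ₁ = 1.2218, θ₂ = 0.5236, θ₃ = 1.0472

φ1=0.0° → target in arm frame (-0.1080, 0.1012)
  A=0.1680, B=-0.4807, C=(l²−L²−A²−y'²−z²)/(2L)=-0.3943
  √(A²+B²)=0.5092;  θ1 = -1.2346+2.4564 ≈ 1.2218
φ2=120.0° → target in arm frame (0.1416, 0.0429)
  A=-0.0816, B=-0.4807, C=(l²−L²−A²−y'²−z²)/(2L)=-0.3111
  θ2 = atan2(B,A) + arccos(C/0.4876) = 0.5236
arm 3 (φ=240.0°): x'=-0.0336, y'=-0.1441
  A cos θ + B sin θ = C:  0.0936·cos θ + -0.4807·sin θ = -0.3695
  γ=atan2(-0.4807,0.0936)=-1.3784;  ψ=arccos(-0.7545)=2.4256;  θ3=γ+ψ≈1.0472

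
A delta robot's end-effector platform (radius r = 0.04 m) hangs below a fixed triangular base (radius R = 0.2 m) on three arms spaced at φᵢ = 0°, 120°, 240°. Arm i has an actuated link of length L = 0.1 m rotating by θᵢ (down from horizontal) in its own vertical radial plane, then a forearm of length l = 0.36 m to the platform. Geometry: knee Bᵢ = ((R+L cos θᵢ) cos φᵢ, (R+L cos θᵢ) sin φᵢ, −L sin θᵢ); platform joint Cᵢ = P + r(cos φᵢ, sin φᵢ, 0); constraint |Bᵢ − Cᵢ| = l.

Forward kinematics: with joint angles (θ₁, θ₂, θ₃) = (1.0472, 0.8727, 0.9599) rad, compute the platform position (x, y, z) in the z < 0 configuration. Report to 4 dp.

(-0.0138, 0.0079, -0.3685)

φ1=0.0°: virtual centre (0.2100, 0.0000, -0.0866), radius l
φ2=120.0°: virtual centre (-0.1121, 0.1942, -0.0766), radius l
φ3=240.0°: virtual centre (-0.1087, -0.1882, -0.0819), radius l
eliminate P² terms by subtracting sphere 1 from 2 and 3
[-0.6443 0.3885 0.0200]·P = 0.0046;  [-0.6374 -0.3765 0.0094]·P = 0.0024
det = 0.4901;  x = -0.0054+0.0228z,  y = 0.0028+-0.0137z
sphere 1 gives Az²+Bz+C=0 with A=1.0007, B=0.1633, C=-0.0757;  B²−4AC=0.3297;  roots -0.3685, 0.2053;  negative root z = -0.3685
x = -0.0138, y = 0.0079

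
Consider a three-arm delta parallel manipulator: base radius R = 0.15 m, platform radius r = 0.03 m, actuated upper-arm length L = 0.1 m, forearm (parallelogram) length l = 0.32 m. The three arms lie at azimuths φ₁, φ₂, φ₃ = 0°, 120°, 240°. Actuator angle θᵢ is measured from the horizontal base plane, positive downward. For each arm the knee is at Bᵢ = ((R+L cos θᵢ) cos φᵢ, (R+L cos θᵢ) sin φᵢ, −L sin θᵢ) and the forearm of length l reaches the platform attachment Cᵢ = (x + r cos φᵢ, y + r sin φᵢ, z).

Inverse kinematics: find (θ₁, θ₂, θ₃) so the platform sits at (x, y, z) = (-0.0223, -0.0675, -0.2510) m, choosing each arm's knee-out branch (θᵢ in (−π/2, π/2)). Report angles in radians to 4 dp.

rotate P by −φ1: (-0.0223, -0.0675, -0.2510)
  A=0.1423, B=-0.2510, C=(l²−L²−A²−y'²−z²)/(2L)=0.0230
  θ1 = atan2(B,A) + arccos(C/0.2885) = 0.4361
rotate P by −φ2: (-0.0473, 0.0531, -0.2510)
  A=0.1673, B=-0.2510, C=(l²−L²−A²−y'²−z²)/(2L)=-0.0070
  γ=atan2(-0.2510,0.1673)=-0.9829;  ψ=arccos(-0.0233)=1.5941;  θ2=γ+ψ≈0.6113
arm 3 (φ=240.0°): x'=0.0696, y'=0.0144
  A=0.0504, B=-0.2510, C=(l²−L²−A²−y'²−z²)/(2L)=0.1333
  θ3 = atan2(B,A) + arccos(C/0.2560) = -0.3493

θ₁ = 0.4361, θ₂ = 0.6113, θ₃ = -0.3493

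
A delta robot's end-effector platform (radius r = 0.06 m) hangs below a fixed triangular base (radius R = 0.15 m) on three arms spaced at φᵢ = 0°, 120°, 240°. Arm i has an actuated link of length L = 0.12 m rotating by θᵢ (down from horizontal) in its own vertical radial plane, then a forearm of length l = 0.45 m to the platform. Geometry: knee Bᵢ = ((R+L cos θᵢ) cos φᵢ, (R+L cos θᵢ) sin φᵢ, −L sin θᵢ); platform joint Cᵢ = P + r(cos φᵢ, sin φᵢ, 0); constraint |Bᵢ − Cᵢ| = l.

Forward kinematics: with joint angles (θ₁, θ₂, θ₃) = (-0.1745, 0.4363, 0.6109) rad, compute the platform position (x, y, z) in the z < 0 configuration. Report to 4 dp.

O1 = (0.2082·cos0.0°, 0.2082·sin0.0°, 0.0208) = (0.2082, 0.0000, 0.0208)
φ2=120.0°: virtual centre (-0.0994, 0.1721, -0.0507), radius l
arm 3 at φ=240.0°: e+L cos θ3 = 0.1883;  O3 = (-0.0941, -0.1631, -0.0688)
eliminate P² terms by subtracting sphere 1 from 2 and 3
[-0.6151 0.3443 -0.1431]·P = -0.0017;  [-0.6047 -0.3261 -0.1793]·P = -0.0036
Cramer: x(z) = 0.0044-0.2652z;  y(z) = 0.0029-0.0582z
quadratic in z: (1.0737)z²+(0.0661)z+(-0.1605)=0, √Δ=0.8329 → z ∈ {-0.4187, 0.3571}; z = -0.4187 (taking z<0)
x = 0.1154, y = 0.0272

(0.1154, 0.0272, -0.4187)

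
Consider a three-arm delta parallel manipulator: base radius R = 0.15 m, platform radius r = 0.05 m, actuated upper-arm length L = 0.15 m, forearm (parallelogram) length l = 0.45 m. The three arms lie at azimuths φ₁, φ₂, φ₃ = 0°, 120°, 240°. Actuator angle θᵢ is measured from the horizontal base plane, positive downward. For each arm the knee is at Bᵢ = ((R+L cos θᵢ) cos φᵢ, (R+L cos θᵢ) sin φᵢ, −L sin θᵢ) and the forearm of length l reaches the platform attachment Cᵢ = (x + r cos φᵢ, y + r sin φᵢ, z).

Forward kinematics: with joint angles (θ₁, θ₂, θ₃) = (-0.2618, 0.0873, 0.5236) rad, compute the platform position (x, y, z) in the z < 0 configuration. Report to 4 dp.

arm 1 at φ=0.0°: e+L cos θ1 = 0.2449;  S1 = (0.2449, 0.0000, 0.0388)
φ2=120.0°: virtual centre (-0.1247, 0.2160, -0.0131), radius l
arm 3 at φ=240.0°: e+L cos θ3 = 0.2299;  S3 = (-0.1150, -0.1991, -0.0750)
subtract pairs → two planes through P
[-0.7392 0.4320 -0.1038]·P = 0.0009;  [-0.7197 -0.3982 -0.2276]·P = -0.0030
det = 0.6053;  x = 0.0015+-0.2308z,  y = 0.0047+-0.1546z
sphere 1 gives Az²+Bz+C=0 with A=1.0772, B=0.0332, C=-0.1418;  B²−4AC=0.6119;  roots -0.3785, 0.3477;  negative root z = -0.3785
x = 0.0889, y = 0.0633

(0.0889, 0.0633, -0.3785)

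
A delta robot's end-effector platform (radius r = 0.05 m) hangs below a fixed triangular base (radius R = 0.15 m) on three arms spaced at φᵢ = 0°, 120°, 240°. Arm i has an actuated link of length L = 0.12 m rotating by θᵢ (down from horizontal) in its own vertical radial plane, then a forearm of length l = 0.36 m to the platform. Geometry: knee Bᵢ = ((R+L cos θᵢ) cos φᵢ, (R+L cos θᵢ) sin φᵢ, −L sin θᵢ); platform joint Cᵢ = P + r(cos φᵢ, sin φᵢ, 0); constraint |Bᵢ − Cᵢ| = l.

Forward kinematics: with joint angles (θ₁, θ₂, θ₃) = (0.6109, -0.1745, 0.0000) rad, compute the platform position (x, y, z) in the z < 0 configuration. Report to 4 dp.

O1 = (0.1983·cos0.0°, 0.1983·sin0.0°, -0.0688) = (0.1983, 0.0000, -0.0688)
φ2=120.0°: virtual centre (-0.1091, 0.1889, 0.0208), radius l
O3 = (0.2200·cos240.0°, 0.2200·sin240.0°, 0.0000) = (-0.1100, -0.1905, 0.0000)
|O₂|²−|O₁|² = 0.0040;  |O₃|²−|O₁|² = 0.0043
[-0.6148 0.3779 0.1793]·P = 0.0040;  [-0.6166 -0.3811 0.1377]·P = 0.0043
Cramer: x(z) = -0.0068+0.2576z;  y(z) = -0.0005-0.0555z
sphere 1 gives Az²+Bz+C=0 with A=1.0694, B=0.0321, C=-0.0828;  B²−4AC=0.3553;  roots -0.2937, 0.2637;  negative root z = -0.2937
x = -0.0824, y = 0.0158

(-0.0824, 0.0158, -0.2937)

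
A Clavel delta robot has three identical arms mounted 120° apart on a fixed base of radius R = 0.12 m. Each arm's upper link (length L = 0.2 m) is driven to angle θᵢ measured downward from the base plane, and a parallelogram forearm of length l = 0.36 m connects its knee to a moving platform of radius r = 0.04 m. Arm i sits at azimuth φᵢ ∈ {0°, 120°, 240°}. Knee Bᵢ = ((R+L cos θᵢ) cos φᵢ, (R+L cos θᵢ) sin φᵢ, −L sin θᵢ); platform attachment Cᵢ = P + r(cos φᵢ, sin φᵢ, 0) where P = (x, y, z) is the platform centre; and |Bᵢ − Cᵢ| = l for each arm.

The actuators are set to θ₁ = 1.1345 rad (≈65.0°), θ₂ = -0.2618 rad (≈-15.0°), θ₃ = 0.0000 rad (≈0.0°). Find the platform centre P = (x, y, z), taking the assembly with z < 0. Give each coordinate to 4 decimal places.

arm 1 at φ=0.0°: e+L cos θ1 = 0.1645;  O1 = (0.1645, 0.0000, -0.1813)
O2 = (0.2732·cos120.0°, 0.2732·sin120.0°, 0.0518) = (-0.1366, 0.2366, 0.0518)
O3 = (0.2800·cos240.0°, 0.2800·sin240.0°, 0.0000) = (-0.1400, -0.2425, 0.0000)
subtract pairs → two planes through P
plane₁₂: -0.6022x+0.4732y+0.4661z = 0.0174
Cramer: x(z) = -0.0296+0.6852z;  y(z) = -0.0009-0.1129z
into |P−O₁|² = l²: 1.4822z² + 0.0967z + -0.0591 = 0;  Δ = 0.3595;  z = -0.2349 or 0.1696 → z<0 root = -0.2349
x = -0.1905, y = 0.0256

(-0.1905, 0.0256, -0.2349)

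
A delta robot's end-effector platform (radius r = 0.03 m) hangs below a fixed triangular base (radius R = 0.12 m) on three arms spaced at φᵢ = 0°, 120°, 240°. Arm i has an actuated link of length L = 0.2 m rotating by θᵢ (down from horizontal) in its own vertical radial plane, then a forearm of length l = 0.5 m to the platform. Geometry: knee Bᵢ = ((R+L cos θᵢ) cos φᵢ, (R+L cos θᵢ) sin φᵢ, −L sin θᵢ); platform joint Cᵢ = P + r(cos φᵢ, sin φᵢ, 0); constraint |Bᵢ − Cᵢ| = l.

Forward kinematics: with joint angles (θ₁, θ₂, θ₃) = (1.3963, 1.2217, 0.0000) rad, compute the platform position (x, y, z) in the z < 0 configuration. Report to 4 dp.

(-0.1968, -0.2377, -0.4971)

φ1=0.0°: virtual centre (0.1247, 0.0000, -0.1970), radius l
S2 = (0.1584·cos120.0°, 0.1584·sin120.0°, -0.1879) = (-0.0792, 0.1372, -0.1879)
φ3=240.0°: virtual centre (-0.1450, -0.2511, 0.0000), radius l
|S₂|²−|S₁|² = 0.0061;  |S₃|²−|S₁|² = 0.0297
plane₁₂: -0.4079x+0.2744y+0.0181z = 0.0061
det = 0.3529;  x = -0.0318+0.3320z,  y = -0.0251+0.4277z
sphere 1 gives Az²+Bz+C=0 with A=1.2932, B=0.2685, C=-0.1861;  B²−4AC=1.0347;  roots -0.4971, 0.2895;  negative root z = -0.4971
x = -0.1968, y = -0.2377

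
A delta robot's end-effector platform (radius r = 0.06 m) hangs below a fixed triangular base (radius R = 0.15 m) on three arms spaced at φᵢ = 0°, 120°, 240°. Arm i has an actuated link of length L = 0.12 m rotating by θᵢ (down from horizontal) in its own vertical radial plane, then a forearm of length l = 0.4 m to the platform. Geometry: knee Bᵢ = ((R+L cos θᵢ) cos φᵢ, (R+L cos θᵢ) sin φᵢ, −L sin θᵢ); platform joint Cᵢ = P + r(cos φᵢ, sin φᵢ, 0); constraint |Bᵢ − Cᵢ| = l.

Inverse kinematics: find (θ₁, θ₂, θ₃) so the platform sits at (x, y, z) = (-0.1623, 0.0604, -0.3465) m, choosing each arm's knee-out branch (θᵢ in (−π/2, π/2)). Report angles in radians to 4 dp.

θ₁ = 1.0474, θ₂ = -0.2621, θ₃ = 0.2620

arm 1 (φ=0.0°): x'=-0.1623, y'=0.0604
  A=0.2523, B=-0.3465, C=(l²−L²−A²−y'²−z²)/(2L)=-0.1740
  √(A²+B²)=0.4286;  θ1 = -0.9414+1.9889 ≈ 1.0474
φ2=120.0° → target in arm frame (0.1335, 0.1104)
  A=-0.0435, B=-0.3465, C=(l²−L²−A²−y'²−z²)/(2L)=0.0478
  γ=atan2(-0.3465,-0.0435)=-1.6956;  ψ=arccos(0.1369)=1.4335;  θ2=γ+ψ≈-0.2621
arm 3 (φ=240.0°): x'=0.0288, y'=-0.1708
  e−x'=0.0612;  (l²−L²−(e−x')²−y'²−z²)/2L = -0.0307
  θ3 = atan2(B,A) + arccos(C/0.3519) = 0.2620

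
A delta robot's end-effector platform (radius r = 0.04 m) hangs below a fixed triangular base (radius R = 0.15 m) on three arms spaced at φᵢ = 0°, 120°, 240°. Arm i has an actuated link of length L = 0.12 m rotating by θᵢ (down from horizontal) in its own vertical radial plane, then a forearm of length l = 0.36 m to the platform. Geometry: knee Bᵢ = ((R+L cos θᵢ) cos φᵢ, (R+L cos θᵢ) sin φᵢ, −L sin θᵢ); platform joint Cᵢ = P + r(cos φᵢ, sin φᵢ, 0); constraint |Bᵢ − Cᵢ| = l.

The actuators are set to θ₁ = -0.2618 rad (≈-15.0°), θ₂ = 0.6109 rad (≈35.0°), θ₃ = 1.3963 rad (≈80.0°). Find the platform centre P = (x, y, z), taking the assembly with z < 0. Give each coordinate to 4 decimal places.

(0.1539, 0.1009, -0.3069)

φ1=0.0°: virtual centre (0.2259, 0.0000, 0.0311), radius l
O2 = (0.2083·cos120.0°, 0.2083·sin120.0°, -0.0688) = (-0.1041, 0.1804, -0.0688)
O3 = (0.1308·cos240.0°, 0.1308·sin240.0°, -0.1182) = (-0.0654, -0.1133, -0.1182)
subtract pairs → two planes through P
[-0.6601 0.3608 -0.1998]·P = -0.0039;  [-0.5827 -0.2266 -0.2985]·P = -0.0209
det = 0.3598;  x = 0.0234+-0.4251z,  y = 0.0321+-0.2241z
sphere 1 gives Az²+Bz+C=0 with A=1.2309, B=0.0957, C=-0.0866;  B²−4AC=0.4355;  roots -0.3069, 0.2292;  negative root z = -0.3069
x = 0.1539, y = 0.1009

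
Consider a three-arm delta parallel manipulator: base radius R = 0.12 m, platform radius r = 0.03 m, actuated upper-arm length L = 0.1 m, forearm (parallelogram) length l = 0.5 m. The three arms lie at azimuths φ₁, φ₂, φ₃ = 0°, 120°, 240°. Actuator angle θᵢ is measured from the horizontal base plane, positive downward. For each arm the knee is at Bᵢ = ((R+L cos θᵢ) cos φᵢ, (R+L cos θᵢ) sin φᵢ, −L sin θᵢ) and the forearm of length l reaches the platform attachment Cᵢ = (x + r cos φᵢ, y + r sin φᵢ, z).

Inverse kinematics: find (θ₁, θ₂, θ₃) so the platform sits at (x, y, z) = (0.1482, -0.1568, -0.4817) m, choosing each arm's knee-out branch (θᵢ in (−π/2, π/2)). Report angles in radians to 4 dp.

θ₁ = 0.0874, θ₂ = 1.3963, θ₃ = 0.4363

arm 1 (φ=0.0°): x'=0.1482, y'=-0.1568
  A=-0.0582, B=-0.4817, C=(l²−L²−A²−y'²−z²)/(2L)=-0.1000
  √(A²+B²)=0.4852;  θ1 = -1.6910+1.7785 ≈ 0.0874
rotate P by −φ2: (-0.2099, -0.0499, -0.4817)
  e−x'=0.2999;  (l²−L²−(e−x')²−y'²−z²)/2L = -0.4223
  √(A²+B²)=0.5674;  θ2 = -1.0139+2.4103 ≈ 1.3963
arm 3 (φ=240.0°): x'=0.0617, y'=0.2067
  A cos θ + B sin θ = C:  0.0283·cos θ + -0.4817·sin θ = -0.1779
  √(A²+B²)=0.4825;  θ3 = -1.5121+1.9484 ≈ 0.4363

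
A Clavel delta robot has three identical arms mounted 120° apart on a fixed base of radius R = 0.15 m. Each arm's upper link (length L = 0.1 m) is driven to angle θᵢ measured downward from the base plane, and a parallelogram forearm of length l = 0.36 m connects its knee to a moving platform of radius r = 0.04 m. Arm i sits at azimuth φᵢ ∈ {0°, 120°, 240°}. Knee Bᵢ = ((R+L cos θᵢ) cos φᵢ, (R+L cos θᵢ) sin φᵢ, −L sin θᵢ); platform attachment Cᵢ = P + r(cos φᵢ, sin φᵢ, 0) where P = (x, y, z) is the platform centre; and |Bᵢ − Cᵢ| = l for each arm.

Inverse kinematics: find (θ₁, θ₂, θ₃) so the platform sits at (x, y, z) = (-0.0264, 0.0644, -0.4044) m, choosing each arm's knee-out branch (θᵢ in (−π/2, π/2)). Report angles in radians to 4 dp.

rotate P by −φ1: (-0.0264, 0.0644, -0.4044)
  A=0.1364, B=-0.4044, C=(l²−L²−A²−y'²−z²)/(2L)=-0.3335
  γ=atan2(-0.4044,0.1364)=-1.2455;  ψ=arccos(-0.7813)=2.4676;  θ1=γ+ψ≈1.2221
rotate P by −φ2: (0.0690, -0.0093, -0.4044)
  e−x'=0.0410;  (l²−L²−(e−x')²−y'²−z²)/2L = -0.2285
  γ=atan2(-0.4044,0.0410)=-1.4697;  ψ=arccos(-0.5623)=2.1679;  θ2=γ+ψ≈0.6982
φ3=240.0° → target in arm frame (-0.0426, -0.0551)
  A=0.1526, B=-0.4044, C=(l²−L²−A²−y'²−z²)/(2L)=-0.3512
  γ=atan2(-0.4044,0.1526)=-1.2100;  ψ=arccos(-0.8127)=2.5195;  θ3=γ+ψ≈1.3095

θ₁ = 1.2221, θ₂ = 0.6982, θ₃ = 1.3095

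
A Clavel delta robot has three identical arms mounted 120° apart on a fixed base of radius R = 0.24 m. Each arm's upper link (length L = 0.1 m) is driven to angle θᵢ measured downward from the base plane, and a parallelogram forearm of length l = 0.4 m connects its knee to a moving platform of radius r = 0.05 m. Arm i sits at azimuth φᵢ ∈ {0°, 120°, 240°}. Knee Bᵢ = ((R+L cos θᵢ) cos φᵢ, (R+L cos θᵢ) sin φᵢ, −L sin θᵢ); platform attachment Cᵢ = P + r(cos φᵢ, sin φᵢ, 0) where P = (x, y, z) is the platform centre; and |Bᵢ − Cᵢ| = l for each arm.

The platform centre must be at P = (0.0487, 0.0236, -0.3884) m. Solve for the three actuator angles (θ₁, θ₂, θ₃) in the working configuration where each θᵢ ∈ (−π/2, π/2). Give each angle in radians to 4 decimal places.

arm 1 (φ=0.0°): x'=0.0487, y'=0.0236
  e−x'=0.1413;  (l²−L²−(e−x')²−y'²−z²)/2L = -0.1069
  √(A²+B²)=0.4133;  θ1 = -1.2219+1.8324 ≈ 0.6105
rotate P by −φ2: (-0.0039, -0.0540, -0.3884)
  A cos θ + B sin θ = C:  0.1939·cos θ + -0.3884·sin θ = -0.2068
  γ=atan2(-0.3884,0.1939)=-1.1077;  ψ=arccos(-0.4765)=2.0674;  θ2=γ+ψ≈0.9597
φ3=240.0° → target in arm frame (-0.0448, 0.0304)
  A cos θ + B sin θ = C:  0.2348·cos θ + -0.3884·sin θ = -0.2845
  θ3 = atan2(B,A) + arccos(C/0.4539) = 1.2213

θ₁ = 0.6105, θ₂ = 0.9597, θ₃ = 1.2213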